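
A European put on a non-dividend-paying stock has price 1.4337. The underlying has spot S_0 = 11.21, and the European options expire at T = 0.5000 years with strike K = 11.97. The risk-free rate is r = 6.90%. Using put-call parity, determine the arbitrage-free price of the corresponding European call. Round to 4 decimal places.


Answer: Call price = 1.0796

Derivation:
Put-call parity: C - P = S_0 * exp(-qT) - K * exp(-rT).
S_0 * exp(-qT) = 11.2100 * 1.00000000 = 11.21000000
K * exp(-rT) = 11.9700 * 0.96608834 = 11.56407743
C = P + S*exp(-qT) - K*exp(-rT)
C = 1.4337 + 11.21000000 - 11.56407743 = 1.0796


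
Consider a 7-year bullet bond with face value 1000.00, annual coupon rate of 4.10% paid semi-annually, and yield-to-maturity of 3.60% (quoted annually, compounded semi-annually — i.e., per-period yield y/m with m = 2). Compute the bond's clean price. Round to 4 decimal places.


Coupon per period c = face * coupon_rate / m = 20.500000
Periods per year m = 2; per-period yield y/m = 0.018000
Number of cashflows N = 14
Cashflows (t years, CF_t, discount factor 1/(1+y/m)^(m*t), PV):
  t = 0.5000: CF_t = 20.500000, DF = 0.982318, PV = 20.137525
  t = 1.0000: CF_t = 20.500000, DF = 0.964949, PV = 19.781458
  t = 1.5000: CF_t = 20.500000, DF = 0.947887, PV = 19.431688
  t = 2.0000: CF_t = 20.500000, DF = 0.931127, PV = 19.088102
  t = 2.5000: CF_t = 20.500000, DF = 0.914663, PV = 18.750591
  t = 3.0000: CF_t = 20.500000, DF = 0.898490, PV = 18.419049
  t = 3.5000: CF_t = 20.500000, DF = 0.882603, PV = 18.093368
  t = 4.0000: CF_t = 20.500000, DF = 0.866997, PV = 17.773446
  t = 4.5000: CF_t = 20.500000, DF = 0.851667, PV = 17.459181
  t = 5.0000: CF_t = 20.500000, DF = 0.836608, PV = 17.150472
  t = 5.5000: CF_t = 20.500000, DF = 0.821816, PV = 16.847222
  t = 6.0000: CF_t = 20.500000, DF = 0.807285, PV = 16.549334
  t = 6.5000: CF_t = 20.500000, DF = 0.793010, PV = 16.256713
  t = 7.0000: CF_t = 1020.500000, DF = 0.778989, PV = 794.957877
Price P = sum_t PV_t = 1030.696026

Answer: Price = 1030.6960


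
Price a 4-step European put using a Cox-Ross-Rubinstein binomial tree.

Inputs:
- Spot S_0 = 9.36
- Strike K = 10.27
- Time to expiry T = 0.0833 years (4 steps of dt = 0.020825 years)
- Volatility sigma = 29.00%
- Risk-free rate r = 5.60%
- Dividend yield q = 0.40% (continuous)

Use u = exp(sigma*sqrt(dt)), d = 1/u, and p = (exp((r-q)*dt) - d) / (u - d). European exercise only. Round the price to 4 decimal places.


dt = T/N = 0.020825
u = exp(sigma*sqrt(dt)) = 1.042738; d = 1/u = 0.959014
p = (exp((r-q)*dt) - d) / (u - d) = 0.502480
Discount per step: exp(-r*dt) = 0.998834
Stock lattice S(k, i) with i counting down-moves:
  k=0: S(0,0) = 9.3600
  k=1: S(1,0) = 9.7600; S(1,1) = 8.9764
  k=2: S(2,0) = 10.1771; S(2,1) = 9.3600; S(2,2) = 8.6085
  k=3: S(3,0) = 10.6121; S(3,1) = 9.7600; S(3,2) = 8.9764; S(3,3) = 8.2556
  k=4: S(4,0) = 11.0656; S(4,1) = 10.1771; S(4,2) = 9.3600; S(4,3) = 8.6085; S(4,4) = 7.9173
Terminal payoffs V(N, i) = max(K - S_T, 0):
  V(4,0) = 0.000000; V(4,1) = 0.092857; V(4,2) = 0.910000; V(4,3) = 1.661533; V(4,4) = 2.352724
Backward induction: V(k, i) = exp(-r*dt) * [p * V(k+1, i) + (1-p) * V(k+1, i+1)].
  V(3,0) = exp(-r*dt) * [p*0.000000 + (1-p)*0.092857] = 0.046144
  V(3,1) = exp(-r*dt) * [p*0.092857 + (1-p)*0.910000] = 0.498820
  V(3,2) = exp(-r*dt) * [p*0.910000 + (1-p)*1.661533] = 1.282406
  V(3,3) = exp(-r*dt) * [p*1.661533 + (1-p)*2.352724] = 2.003077
  V(2,0) = exp(-r*dt) * [p*0.046144 + (1-p)*0.498820] = 0.271043
  V(2,1) = exp(-r*dt) * [p*0.498820 + (1-p)*1.282406] = 0.887633
  V(2,2) = exp(-r*dt) * [p*1.282406 + (1-p)*2.003077] = 1.639041
  V(1,0) = exp(-r*dt) * [p*0.271043 + (1-p)*0.887633] = 0.577135
  V(1,1) = exp(-r*dt) * [p*0.887633 + (1-p)*1.639041] = 1.260003
  V(0,0) = exp(-r*dt) * [p*0.577135 + (1-p)*1.260003] = 0.915807

Answer: Price = V(0,0) = 0.9158


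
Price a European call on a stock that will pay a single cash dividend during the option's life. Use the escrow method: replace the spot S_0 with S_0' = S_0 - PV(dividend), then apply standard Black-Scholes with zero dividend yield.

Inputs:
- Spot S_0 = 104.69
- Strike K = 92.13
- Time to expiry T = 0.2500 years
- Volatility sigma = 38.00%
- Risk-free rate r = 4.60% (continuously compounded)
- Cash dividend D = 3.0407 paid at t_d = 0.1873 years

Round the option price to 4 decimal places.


Answer: Price = 13.7798

Derivation:
PV(D) = D * exp(-r * t_d) = 3.0407 * 0.99142121 = 3.01461447
S_0' = S_0 - PV(D) = 104.6900 - 3.01461447 = 101.67538553
d1 = (ln(S_0'/K) + (r + sigma^2/2)*T) / (sigma*sqrt(T)) = 0.67439274
d2 = d1 - sigma*sqrt(T) = 0.48439274
exp(-rT) = 0.98856587
N(d1) = 0.74996917; N(d2) = 0.68594641
C = S_0' * N(d1) - K * exp(-rT) * N(d2) = 101.67538553 * 0.74996917 - 92.1300 * 0.98856587 * 0.68594641 = 13.7798


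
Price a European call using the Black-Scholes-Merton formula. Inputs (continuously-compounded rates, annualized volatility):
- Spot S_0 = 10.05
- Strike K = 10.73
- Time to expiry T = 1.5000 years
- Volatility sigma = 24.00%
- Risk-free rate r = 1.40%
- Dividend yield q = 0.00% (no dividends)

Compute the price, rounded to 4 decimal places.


Answer: Price = 0.9861

Derivation:
d1 = (ln(S/K) + (r - q + 0.5*sigma^2) * T) / (sigma * sqrt(T)) = -0.00432376
d2 = d1 - sigma * sqrt(T) = -0.29826253
exp(-rT) = 0.97921896; exp(-qT) = 1.00000000
C = S_0 * exp(-qT) * N(d1) - K * exp(-rT) * N(d2)
N(d1) = 0.49827507; N(d2) = 0.38275140
C = 10.0500 * 1.00000000 * 0.49827507 - 10.7300 * 0.97921896 * 0.38275140 = 0.9861


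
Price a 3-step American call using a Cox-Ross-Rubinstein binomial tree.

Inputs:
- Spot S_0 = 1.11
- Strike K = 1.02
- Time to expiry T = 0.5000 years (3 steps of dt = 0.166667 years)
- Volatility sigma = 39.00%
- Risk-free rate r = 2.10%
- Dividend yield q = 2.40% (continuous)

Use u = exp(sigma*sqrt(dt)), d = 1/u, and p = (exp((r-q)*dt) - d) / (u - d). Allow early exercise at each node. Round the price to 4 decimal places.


Answer: Price = V(0,0) = 0.1692

Derivation:
dt = T/N = 0.166667
u = exp(sigma*sqrt(dt)) = 1.172592; d = 1/u = 0.852811
p = (exp((r-q)*dt) - d) / (u - d) = 0.458716
Discount per step: exp(-r*dt) = 0.996506
Stock lattice S(k, i) with i counting down-moves:
  k=0: S(0,0) = 1.1100
  k=1: S(1,0) = 1.3016; S(1,1) = 0.9466
  k=2: S(2,0) = 1.5262; S(2,1) = 1.1100; S(2,2) = 0.8073
  k=3: S(3,0) = 1.7896; S(3,1) = 1.3016; S(3,2) = 0.9466; S(3,3) = 0.6885
Terminal payoffs V(N, i) = max(S_T - K, 0):
  V(3,0) = 0.769633; V(3,1) = 0.281577; V(3,2) = 0.000000; V(3,3) = 0.000000
Backward induction: V(k, i) = exp(-r*dt) * [p * V(k+1, i) + (1-p) * V(k+1, i+1)]; then take max(V_cont, immediate exercise) for American.
  V(2,0) = exp(-r*dt) * [p*0.769633 + (1-p)*0.281577] = 0.503690; exercise = 0.506219; V(2,0) = max -> 0.506219
  V(2,1) = exp(-r*dt) * [p*0.281577 + (1-p)*0.000000] = 0.128713; exercise = 0.090000; V(2,1) = max -> 0.128713
  V(2,2) = exp(-r*dt) * [p*0.000000 + (1-p)*0.000000] = 0.000000; exercise = 0.000000; V(2,2) = max -> 0.000000
  V(1,0) = exp(-r*dt) * [p*0.506219 + (1-p)*0.128713] = 0.300827; exercise = 0.281577; V(1,0) = max -> 0.300827
  V(1,1) = exp(-r*dt) * [p*0.128713 + (1-p)*0.000000] = 0.058836; exercise = 0.000000; V(1,1) = max -> 0.058836
  V(0,0) = exp(-r*dt) * [p*0.300827 + (1-p)*0.058836] = 0.169248; exercise = 0.090000; V(0,0) = max -> 0.169248


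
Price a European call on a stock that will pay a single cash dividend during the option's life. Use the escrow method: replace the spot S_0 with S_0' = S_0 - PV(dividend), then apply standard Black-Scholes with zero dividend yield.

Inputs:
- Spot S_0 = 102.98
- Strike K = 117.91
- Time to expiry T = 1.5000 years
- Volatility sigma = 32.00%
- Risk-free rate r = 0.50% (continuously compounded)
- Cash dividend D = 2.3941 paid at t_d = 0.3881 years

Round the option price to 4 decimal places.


PV(D) = D * exp(-r * t_d) = 2.3941 * 0.99806138 = 2.38945875
S_0' = S_0 - PV(D) = 102.9800 - 2.38945875 = 100.59054125
d1 = (ln(S_0'/K) + (r + sigma^2/2)*T) / (sigma*sqrt(T)) = -0.19025236
d2 = d1 - sigma*sqrt(T) = -0.58217072
exp(-rT) = 0.99252805
N(d1) = 0.42455569; N(d2) = 0.28022585
C = S_0' * N(d1) - K * exp(-rT) * N(d2) = 100.59054125 * 0.42455569 - 117.9100 * 0.99252805 * 0.28022585 = 9.9117

Answer: Price = 9.9117


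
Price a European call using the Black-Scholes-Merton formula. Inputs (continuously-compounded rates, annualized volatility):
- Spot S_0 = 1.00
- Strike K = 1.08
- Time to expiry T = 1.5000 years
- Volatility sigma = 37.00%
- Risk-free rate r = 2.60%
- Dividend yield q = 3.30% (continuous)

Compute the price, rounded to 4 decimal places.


d1 = (ln(S/K) + (r - q + 0.5*sigma^2) * T) / (sigma * sqrt(T)) = 0.03357337
d2 = d1 - sigma * sqrt(T) = -0.41958224
exp(-rT) = 0.96175071; exp(-qT) = 0.95170516
C = S_0 * exp(-qT) * N(d1) - K * exp(-rT) * N(d2)
N(d1) = 0.51339132; N(d2) = 0.33739533
C = 1.0000 * 0.95170516 * 0.51339132 - 1.0800 * 0.96175071 * 0.33739533 = 0.1381

Answer: Price = 0.1381


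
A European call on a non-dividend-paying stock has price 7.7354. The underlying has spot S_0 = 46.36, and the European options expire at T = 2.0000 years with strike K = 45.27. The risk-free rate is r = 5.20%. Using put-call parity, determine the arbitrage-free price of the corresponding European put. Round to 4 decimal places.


Answer: Put price = 2.1739

Derivation:
Put-call parity: C - P = S_0 * exp(-qT) - K * exp(-rT).
S_0 * exp(-qT) = 46.3600 * 1.00000000 = 46.36000000
K * exp(-rT) = 45.2700 * 0.90122530 = 40.79846921
P = C - S*exp(-qT) + K*exp(-rT)
P = 7.7354 - 46.36000000 + 40.79846921 = 2.1739


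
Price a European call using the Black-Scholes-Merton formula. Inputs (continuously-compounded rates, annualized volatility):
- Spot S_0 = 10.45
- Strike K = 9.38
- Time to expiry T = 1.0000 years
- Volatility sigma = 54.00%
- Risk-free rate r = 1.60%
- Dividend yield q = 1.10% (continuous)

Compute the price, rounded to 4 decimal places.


Answer: Price = 2.6789

Derivation:
d1 = (ln(S/K) + (r - q + 0.5*sigma^2) * T) / (sigma * sqrt(T)) = 0.47930040
d2 = d1 - sigma * sqrt(T) = -0.06069960
exp(-rT) = 0.98412732; exp(-qT) = 0.98906028
C = S_0 * exp(-qT) * N(d1) - K * exp(-rT) * N(d2)
N(d1) = 0.68413753; N(d2) = 0.47579922
C = 10.4500 * 0.98906028 * 0.68413753 - 9.3800 * 0.98412732 * 0.47579922 = 2.6789


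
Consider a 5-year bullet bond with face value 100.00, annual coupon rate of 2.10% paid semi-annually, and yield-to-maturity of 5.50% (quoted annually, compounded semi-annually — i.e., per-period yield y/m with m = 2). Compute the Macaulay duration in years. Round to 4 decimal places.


Coupon per period c = face * coupon_rate / m = 1.050000
Periods per year m = 2; per-period yield y/m = 0.027500
Number of cashflows N = 10
Cashflows (t years, CF_t, discount factor 1/(1+y/m)^(m*t), PV):
  t = 0.5000: CF_t = 1.050000, DF = 0.973236, PV = 1.021898
  t = 1.0000: CF_t = 1.050000, DF = 0.947188, PV = 0.994548
  t = 1.5000: CF_t = 1.050000, DF = 0.921838, PV = 0.967930
  t = 2.0000: CF_t = 1.050000, DF = 0.897166, PV = 0.942024
  t = 2.5000: CF_t = 1.050000, DF = 0.873154, PV = 0.916812
  t = 3.0000: CF_t = 1.050000, DF = 0.849785, PV = 0.892274
  t = 3.5000: CF_t = 1.050000, DF = 0.827041, PV = 0.868393
  t = 4.0000: CF_t = 1.050000, DF = 0.804906, PV = 0.845152
  t = 4.5000: CF_t = 1.050000, DF = 0.783364, PV = 0.822532
  t = 5.0000: CF_t = 101.050000, DF = 0.762398, PV = 77.040308
Price P = sum_t PV_t = 85.311871
Macaulay numerator sum_t t * PV_t:
  t * PV_t at t = 0.5000: 0.510949
  t * PV_t at t = 1.0000: 0.994548
  t * PV_t at t = 1.5000: 1.451895
  t * PV_t at t = 2.0000: 1.884048
  t * PV_t at t = 2.5000: 2.292029
  t * PV_t at t = 3.0000: 2.676822
  t * PV_t at t = 3.5000: 3.039377
  t * PV_t at t = 4.0000: 3.380607
  t * PV_t at t = 4.5000: 3.701394
  t * PV_t at t = 5.0000: 385.201542
Macaulay duration D = (sum_t t * PV_t) / P = 405.133210 / 85.311871 = 4.748849

Answer: Macaulay duration = 4.7488 years


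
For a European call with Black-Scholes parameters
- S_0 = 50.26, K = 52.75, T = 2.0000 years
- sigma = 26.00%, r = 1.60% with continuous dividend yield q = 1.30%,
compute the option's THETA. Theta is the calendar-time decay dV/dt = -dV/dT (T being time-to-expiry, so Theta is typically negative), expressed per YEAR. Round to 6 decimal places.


Answer: Theta = -1.768517

Derivation:
d1 = 0.0686594151; d2 = -0.2990361111
phi(d1) = 0.3980030578; exp(-qT) = 0.9743350896; exp(-rT) = 0.9685065821
Theta = -S*exp(-qT)*phi(d1)*sigma/(2*sqrt(T)) - r*K*exp(-rT)*N(d2) + q*S*exp(-qT)*N(d1)
N(d1) = 0.5273696380; N(d2) = 0.3824562464; sqrt(T) = 1.4142135624
Term 1 = -50.2600 * 0.9743350896 * 0.3980030578 * 0.2600 / (2 * 1.4142135624) = -1.7916187172
Term 2 = -0.0160 * 52.7500 * 0.9685065821 * 0.3824562464 = -0.3126272149
Term 3 = 0.0130 * 50.2600 * 0.9743350896 * 0.5273696380 = 0.3357293447
Theta = -1.7916187172 + (-0.3126272149) + (0.3357293447) = -1.768517


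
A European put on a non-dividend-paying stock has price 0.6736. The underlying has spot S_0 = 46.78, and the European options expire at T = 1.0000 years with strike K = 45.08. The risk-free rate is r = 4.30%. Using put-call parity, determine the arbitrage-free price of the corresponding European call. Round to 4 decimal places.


Put-call parity: C - P = S_0 * exp(-qT) - K * exp(-rT).
S_0 * exp(-qT) = 46.7800 * 1.00000000 = 46.78000000
K * exp(-rT) = 45.0800 * 0.95791139 = 43.18264546
C = P + S*exp(-qT) - K*exp(-rT)
C = 0.6736 + 46.78000000 - 43.18264546 = 4.2710

Answer: Call price = 4.2710


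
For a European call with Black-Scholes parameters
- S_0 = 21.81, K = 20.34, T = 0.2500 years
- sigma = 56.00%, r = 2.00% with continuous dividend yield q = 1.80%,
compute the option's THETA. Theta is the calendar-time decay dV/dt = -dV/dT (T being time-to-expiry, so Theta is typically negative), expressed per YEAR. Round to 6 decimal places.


Answer: Theta = -4.459102

Derivation:
d1 = 0.3909971057; d2 = 0.1109971057
phi(d1) = 0.3695837519; exp(-qT) = 0.9955101098; exp(-rT) = 0.9950124792
Theta = -S*exp(-qT)*phi(d1)*sigma/(2*sqrt(T)) - r*K*exp(-rT)*N(d2) + q*S*exp(-qT)*N(d1)
N(d1) = 0.6521003124; N(d2) = 0.5441906791; sqrt(T) = 0.5000000000
Term 1 = -21.8100 * 0.9955101098 * 0.3695837519 * 0.5600 / (2 * 0.5000000000) = -4.4936809808
Term 2 = -0.0200 * 20.3400 * 0.9950124792 * 0.5441906791 = -0.2202726470
Term 3 = 0.0180 * 21.8100 * 0.9955101098 * 0.6521003124 = 0.2548521218
Theta = -4.4936809808 + (-0.2202726470) + (0.2548521218) = -4.459102


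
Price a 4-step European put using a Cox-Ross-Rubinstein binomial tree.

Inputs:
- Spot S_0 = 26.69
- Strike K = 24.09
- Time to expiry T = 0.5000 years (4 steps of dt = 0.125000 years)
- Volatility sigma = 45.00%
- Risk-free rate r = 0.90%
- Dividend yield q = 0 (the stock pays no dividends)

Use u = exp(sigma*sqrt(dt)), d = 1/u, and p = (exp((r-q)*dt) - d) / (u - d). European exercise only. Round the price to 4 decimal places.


Answer: Price = V(0,0) = 2.1506

Derivation:
dt = T/N = 0.125000
u = exp(sigma*sqrt(dt)) = 1.172454; d = 1/u = 0.852912
p = (exp((r-q)*dt) - d) / (u - d) = 0.463832
Discount per step: exp(-r*dt) = 0.998876
Stock lattice S(k, i) with i counting down-moves:
  k=0: S(0,0) = 26.6900
  k=1: S(1,0) = 31.2928; S(1,1) = 22.7642
  k=2: S(2,0) = 36.6894; S(2,1) = 26.6900; S(2,2) = 19.4159
  k=3: S(3,0) = 43.0166; S(3,1) = 31.2928; S(3,2) = 22.7642; S(3,3) = 16.5600
  k=4: S(4,0) = 50.4350; S(4,1) = 36.6894; S(4,2) = 26.6900; S(4,3) = 19.4159; S(4,4) = 14.1242
Terminal payoffs V(N, i) = max(K - S_T, 0):
  V(4,0) = 0.000000; V(4,1) = 0.000000; V(4,2) = 0.000000; V(4,3) = 4.674127; V(4,4) = 9.965754
Backward induction: V(k, i) = exp(-r*dt) * [p * V(k+1, i) + (1-p) * V(k+1, i+1)].
  V(3,0) = exp(-r*dt) * [p*0.000000 + (1-p)*0.000000] = 0.000000
  V(3,1) = exp(-r*dt) * [p*0.000000 + (1-p)*0.000000] = 0.000000
  V(3,2) = exp(-r*dt) * [p*0.000000 + (1-p)*4.674127] = 2.503302
  V(3,3) = exp(-r*dt) * [p*4.674127 + (1-p)*9.965754] = 7.502885
  V(2,0) = exp(-r*dt) * [p*0.000000 + (1-p)*0.000000] = 0.000000
  V(2,1) = exp(-r*dt) * [p*0.000000 + (1-p)*2.503302] = 1.340682
  V(2,2) = exp(-r*dt) * [p*2.503302 + (1-p)*7.502885] = 5.178092
  V(1,0) = exp(-r*dt) * [p*0.000000 + (1-p)*1.340682] = 0.718023
  V(1,1) = exp(-r*dt) * [p*1.340682 + (1-p)*5.178092] = 3.394359
  V(0,0) = exp(-r*dt) * [p*0.718023 + (1-p)*3.394359] = 2.150569


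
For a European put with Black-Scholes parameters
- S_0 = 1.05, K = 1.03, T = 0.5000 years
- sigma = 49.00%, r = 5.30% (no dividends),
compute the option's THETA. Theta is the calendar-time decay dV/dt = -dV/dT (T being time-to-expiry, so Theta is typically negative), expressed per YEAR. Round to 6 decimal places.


d1 = 0.3052287374; d2 = -0.0412535853
phi(d1) = 0.3807848261; exp(-qT) = 1.0000000000; exp(-rT) = 0.9738480438
Theta = -S*exp(-qT)*phi(d1)*sigma/(2*sqrt(T)) + r*K*exp(-rT)*N(-d2) - q*S*exp(-qT)*N(-d1)
N(-d1) = 0.3800959734; N(-d2) = 0.5164531325; sqrt(T) = 0.7071067812
Term 1 = -1.0500 * 1.0000000000 * 0.3807848261 * 0.4900 / (2 * 0.7071067812) = -0.1385319716
Term 2 = 0.0530 * 1.0300 * 0.9738480438 * 0.5164531325 = 0.0274558698
Term 3 = 0 (no dividend yield, q = 0)
Theta = -0.1385319716 + (0.0274558698) + (0.0000000000) = -0.111076

Answer: Theta = -0.111076


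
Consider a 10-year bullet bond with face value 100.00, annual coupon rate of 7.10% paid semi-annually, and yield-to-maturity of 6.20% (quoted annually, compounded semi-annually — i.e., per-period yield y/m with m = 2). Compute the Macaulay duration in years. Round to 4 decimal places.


Coupon per period c = face * coupon_rate / m = 3.550000
Periods per year m = 2; per-period yield y/m = 0.031000
Number of cashflows N = 20
Cashflows (t years, CF_t, discount factor 1/(1+y/m)^(m*t), PV):
  t = 0.5000: CF_t = 3.550000, DF = 0.969932, PV = 3.443259
  t = 1.0000: CF_t = 3.550000, DF = 0.940768, PV = 3.339727
  t = 1.5000: CF_t = 3.550000, DF = 0.912481, PV = 3.239309
  t = 2.0000: CF_t = 3.550000, DF = 0.885045, PV = 3.141910
  t = 2.5000: CF_t = 3.550000, DF = 0.858434, PV = 3.047439
  t = 3.0000: CF_t = 3.550000, DF = 0.832622, PV = 2.955809
  t = 3.5000: CF_t = 3.550000, DF = 0.807587, PV = 2.866934
  t = 4.0000: CF_t = 3.550000, DF = 0.783305, PV = 2.780731
  t = 4.5000: CF_t = 3.550000, DF = 0.759752, PV = 2.697121
  t = 5.0000: CF_t = 3.550000, DF = 0.736908, PV = 2.616024
  t = 5.5000: CF_t = 3.550000, DF = 0.714751, PV = 2.537366
  t = 6.0000: CF_t = 3.550000, DF = 0.693260, PV = 2.461072
  t = 6.5000: CF_t = 3.550000, DF = 0.672415, PV = 2.387073
  t = 7.0000: CF_t = 3.550000, DF = 0.652197, PV = 2.315299
  t = 7.5000: CF_t = 3.550000, DF = 0.632587, PV = 2.245683
  t = 8.0000: CF_t = 3.550000, DF = 0.613566, PV = 2.178160
  t = 8.5000: CF_t = 3.550000, DF = 0.595117, PV = 2.112667
  t = 9.0000: CF_t = 3.550000, DF = 0.577224, PV = 2.049144
  t = 9.5000: CF_t = 3.550000, DF = 0.559868, PV = 1.987530
  t = 10.0000: CF_t = 103.550000, DF = 0.543034, PV = 56.231128
Price P = sum_t PV_t = 106.633383
Macaulay numerator sum_t t * PV_t:
  t * PV_t at t = 0.5000: 1.721629
  t * PV_t at t = 1.0000: 3.339727
  t * PV_t at t = 1.5000: 4.858963
  t * PV_t at t = 2.0000: 6.283819
  t * PV_t at t = 2.5000: 7.618598
  t * PV_t at t = 3.0000: 8.867427
  t * PV_t at t = 3.5000: 10.034269
  t * PV_t at t = 4.0000: 11.122925
  t * PV_t at t = 4.5000: 12.137043
  t * PV_t at t = 5.0000: 13.080119
  t * PV_t at t = 5.5000: 13.955510
  t * PV_t at t = 6.0000: 14.766434
  t * PV_t at t = 6.5000: 15.515975
  t * PV_t at t = 7.0000: 16.207091
  t * PV_t at t = 7.5000: 16.842619
  t * PV_t at t = 8.0000: 17.425277
  t * PV_t at t = 8.5000: 17.957669
  t * PV_t at t = 9.0000: 18.442292
  t * PV_t at t = 9.5000: 18.881536
  t * PV_t at t = 10.0000: 562.311283
Macaulay duration D = (sum_t t * PV_t) / P = 791.370206 / 106.633383 = 7.421411

Answer: Macaulay duration = 7.4214 years


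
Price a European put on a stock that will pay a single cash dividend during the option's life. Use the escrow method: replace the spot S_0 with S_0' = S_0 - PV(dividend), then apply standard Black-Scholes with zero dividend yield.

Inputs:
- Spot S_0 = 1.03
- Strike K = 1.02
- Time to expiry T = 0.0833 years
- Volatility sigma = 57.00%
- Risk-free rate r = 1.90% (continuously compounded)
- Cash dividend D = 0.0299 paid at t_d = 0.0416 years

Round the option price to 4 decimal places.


Answer: Price = 0.0757

Derivation:
PV(D) = D * exp(-r * t_d) = 0.0299 * 0.99920991 = 0.02987638
S_0' = S_0 - PV(D) = 1.0300 - 0.02987638 = 1.00012362
d1 = (ln(S_0'/K) + (r + sigma^2/2)*T) / (sigma*sqrt(T)) = -0.02774405
d2 = d1 - sigma*sqrt(T) = -0.19225596
exp(-rT) = 0.99841855
N(-d1) = 0.51106685; N(-d2) = 0.57622914
P = K * exp(-rT) * N(-d2) - S_0' * N(-d1) = 1.0200 * 0.99841855 * 0.57622914 - 1.00012362 * 0.51106685 = 0.0757


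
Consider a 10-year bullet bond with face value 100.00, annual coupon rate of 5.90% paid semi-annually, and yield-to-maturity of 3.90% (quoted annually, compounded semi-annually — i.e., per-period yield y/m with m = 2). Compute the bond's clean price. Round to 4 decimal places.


Answer: Price = 116.4306

Derivation:
Coupon per period c = face * coupon_rate / m = 2.950000
Periods per year m = 2; per-period yield y/m = 0.019500
Number of cashflows N = 20
Cashflows (t years, CF_t, discount factor 1/(1+y/m)^(m*t), PV):
  t = 0.5000: CF_t = 2.950000, DF = 0.980873, PV = 2.893575
  t = 1.0000: CF_t = 2.950000, DF = 0.962112, PV = 2.838230
  t = 1.5000: CF_t = 2.950000, DF = 0.943709, PV = 2.783943
  t = 2.0000: CF_t = 2.950000, DF = 0.925659, PV = 2.730694
  t = 2.5000: CF_t = 2.950000, DF = 0.907954, PV = 2.678464
  t = 3.0000: CF_t = 2.950000, DF = 0.890588, PV = 2.627233
  t = 3.5000: CF_t = 2.950000, DF = 0.873553, PV = 2.576982
  t = 4.0000: CF_t = 2.950000, DF = 0.856845, PV = 2.527692
  t = 4.5000: CF_t = 2.950000, DF = 0.840456, PV = 2.479345
  t = 5.0000: CF_t = 2.950000, DF = 0.824380, PV = 2.431922
  t = 5.5000: CF_t = 2.950000, DF = 0.808613, PV = 2.385407
  t = 6.0000: CF_t = 2.950000, DF = 0.793146, PV = 2.339781
  t = 6.5000: CF_t = 2.950000, DF = 0.777976, PV = 2.295028
  t = 7.0000: CF_t = 2.950000, DF = 0.763095, PV = 2.251131
  t = 7.5000: CF_t = 2.950000, DF = 0.748500, PV = 2.208074
  t = 8.0000: CF_t = 2.950000, DF = 0.734183, PV = 2.165840
  t = 8.5000: CF_t = 2.950000, DF = 0.720140, PV = 2.124414
  t = 9.0000: CF_t = 2.950000, DF = 0.706366, PV = 2.083780
  t = 9.5000: CF_t = 2.950000, DF = 0.692855, PV = 2.043924
  t = 10.0000: CF_t = 102.950000, DF = 0.679603, PV = 69.965147
Price P = sum_t PV_t = 116.430607


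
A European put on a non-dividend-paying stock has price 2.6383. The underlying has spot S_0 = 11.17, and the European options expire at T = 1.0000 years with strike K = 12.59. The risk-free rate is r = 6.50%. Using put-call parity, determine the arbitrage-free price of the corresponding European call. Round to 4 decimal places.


Answer: Call price = 2.0106

Derivation:
Put-call parity: C - P = S_0 * exp(-qT) - K * exp(-rT).
S_0 * exp(-qT) = 11.1700 * 1.00000000 = 11.17000000
K * exp(-rT) = 12.5900 * 0.93706746 = 11.79767936
C = P + S*exp(-qT) - K*exp(-rT)
C = 2.6383 + 11.17000000 - 11.79767936 = 2.0106


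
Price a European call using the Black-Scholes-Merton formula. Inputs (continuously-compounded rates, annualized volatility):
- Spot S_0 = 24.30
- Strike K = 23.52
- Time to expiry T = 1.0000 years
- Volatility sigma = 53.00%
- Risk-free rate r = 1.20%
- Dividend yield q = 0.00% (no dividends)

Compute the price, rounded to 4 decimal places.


Answer: Price = 5.5151

Derivation:
d1 = (ln(S/K) + (r - q + 0.5*sigma^2) * T) / (sigma * sqrt(T)) = 0.34919854
d2 = d1 - sigma * sqrt(T) = -0.18080146
exp(-rT) = 0.98807171; exp(-qT) = 1.00000000
C = S_0 * exp(-qT) * N(d1) - K * exp(-rT) * N(d2)
N(d1) = 0.63652987; N(d2) = 0.42826171
C = 24.3000 * 1.00000000 * 0.63652987 - 23.5200 * 0.98807171 * 0.42826171 = 5.5151


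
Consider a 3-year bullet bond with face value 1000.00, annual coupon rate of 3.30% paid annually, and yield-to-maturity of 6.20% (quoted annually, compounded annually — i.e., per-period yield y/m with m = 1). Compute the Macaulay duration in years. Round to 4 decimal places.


Coupon per period c = face * coupon_rate / m = 33.000000
Periods per year m = 1; per-period yield y/m = 0.062000
Number of cashflows N = 3
Cashflows (t years, CF_t, discount factor 1/(1+y/m)^(m*t), PV):
  t = 1.0000: CF_t = 33.000000, DF = 0.941620, PV = 31.073446
  t = 2.0000: CF_t = 33.000000, DF = 0.886647, PV = 29.259366
  t = 3.0000: CF_t = 1033.000000, DF = 0.834885, PV = 862.435791
Price P = sum_t PV_t = 922.768603
Macaulay numerator sum_t t * PV_t:
  t * PV_t at t = 1.0000: 31.073446
  t * PV_t at t = 2.0000: 58.518731
  t * PV_t at t = 3.0000: 2587.307372
Macaulay duration D = (sum_t t * PV_t) / P = 2676.899550 / 922.768603 = 2.900943

Answer: Macaulay duration = 2.9009 years


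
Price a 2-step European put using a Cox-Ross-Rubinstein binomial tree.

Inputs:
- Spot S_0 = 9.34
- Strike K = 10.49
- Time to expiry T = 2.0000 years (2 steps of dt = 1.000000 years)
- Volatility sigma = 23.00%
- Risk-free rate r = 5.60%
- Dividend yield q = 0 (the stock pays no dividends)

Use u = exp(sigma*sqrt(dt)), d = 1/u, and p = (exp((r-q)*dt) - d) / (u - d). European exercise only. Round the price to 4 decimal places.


Answer: Price = V(0,0) = 1.2754

Derivation:
dt = T/N = 1.000000
u = exp(sigma*sqrt(dt)) = 1.258600; d = 1/u = 0.794534
p = (exp((r-q)*dt) - d) / (u - d) = 0.566867
Discount per step: exp(-r*dt) = 0.945539
Stock lattice S(k, i) with i counting down-moves:
  k=0: S(0,0) = 9.3400
  k=1: S(1,0) = 11.7553; S(1,1) = 7.4209
  k=2: S(2,0) = 14.7953; S(2,1) = 9.3400; S(2,2) = 5.8962
Terminal payoffs V(N, i) = max(K - S_T, 0):
  V(2,0) = 0.000000; V(2,1) = 1.150000; V(2,2) = 4.593811
Backward induction: V(k, i) = exp(-r*dt) * [p * V(k+1, i) + (1-p) * V(k+1, i+1)].
  V(1,0) = exp(-r*dt) * [p*0.000000 + (1-p)*1.150000] = 0.470975
  V(1,1) = exp(-r*dt) * [p*1.150000 + (1-p)*4.593811] = 2.497762
  V(0,0) = exp(-r*dt) * [p*0.470975 + (1-p)*2.497762] = 1.275384


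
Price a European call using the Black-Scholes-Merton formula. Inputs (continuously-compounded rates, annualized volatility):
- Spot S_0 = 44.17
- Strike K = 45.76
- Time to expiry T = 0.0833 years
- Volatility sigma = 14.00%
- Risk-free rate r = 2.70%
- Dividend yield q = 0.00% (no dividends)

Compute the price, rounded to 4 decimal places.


Answer: Price = 0.2107

Derivation:
d1 = (ln(S/K) + (r - q + 0.5*sigma^2) * T) / (sigma * sqrt(T)) = -0.79935489
d2 = d1 - sigma * sqrt(T) = -0.83976132
exp(-rT) = 0.99775343; exp(-qT) = 1.00000000
C = S_0 * exp(-qT) * N(d1) - K * exp(-rT) * N(d2)
N(d1) = 0.21204233; N(d2) = 0.20052111
C = 44.1700 * 1.00000000 * 0.21204233 - 45.7600 * 0.99775343 * 0.20052111 = 0.2107


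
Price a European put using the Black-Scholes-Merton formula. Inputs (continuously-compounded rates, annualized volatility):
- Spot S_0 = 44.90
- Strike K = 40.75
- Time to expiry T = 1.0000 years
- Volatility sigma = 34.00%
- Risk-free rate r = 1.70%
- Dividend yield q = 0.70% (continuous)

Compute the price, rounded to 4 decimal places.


Answer: Price = 3.7291

Derivation:
d1 = (ln(S/K) + (r - q + 0.5*sigma^2) * T) / (sigma * sqrt(T)) = 0.48465281
d2 = d1 - sigma * sqrt(T) = 0.14465281
exp(-rT) = 0.98314368; exp(-qT) = 0.99302444
P = K * exp(-rT) * N(-d2) - S_0 * exp(-qT) * N(-d1)
N(-d1) = 0.31396132; N(-d2) = 0.44249250
P = 40.7500 * 0.98314368 * 0.44249250 - 44.9000 * 0.99302444 * 0.31396132 = 3.7291


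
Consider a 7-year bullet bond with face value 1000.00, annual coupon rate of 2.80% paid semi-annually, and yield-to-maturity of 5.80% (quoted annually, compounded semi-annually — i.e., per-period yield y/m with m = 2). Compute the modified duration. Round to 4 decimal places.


Coupon per period c = face * coupon_rate / m = 14.000000
Periods per year m = 2; per-period yield y/m = 0.029000
Number of cashflows N = 14
Cashflows (t years, CF_t, discount factor 1/(1+y/m)^(m*t), PV):
  t = 0.5000: CF_t = 14.000000, DF = 0.971817, PV = 13.605442
  t = 1.0000: CF_t = 14.000000, DF = 0.944429, PV = 13.222004
  t = 1.5000: CF_t = 14.000000, DF = 0.917812, PV = 12.849372
  t = 2.0000: CF_t = 14.000000, DF = 0.891946, PV = 12.487242
  t = 2.5000: CF_t = 14.000000, DF = 0.866808, PV = 12.135318
  t = 3.0000: CF_t = 14.000000, DF = 0.842379, PV = 11.793312
  t = 3.5000: CF_t = 14.000000, DF = 0.818639, PV = 11.460945
  t = 4.0000: CF_t = 14.000000, DF = 0.795567, PV = 11.137944
  t = 4.5000: CF_t = 14.000000, DF = 0.773146, PV = 10.824047
  t = 5.0000: CF_t = 14.000000, DF = 0.751357, PV = 10.518996
  t = 5.5000: CF_t = 14.000000, DF = 0.730182, PV = 10.222542
  t = 6.0000: CF_t = 14.000000, DF = 0.709603, PV = 9.934443
  t = 6.5000: CF_t = 14.000000, DF = 0.689605, PV = 9.654464
  t = 7.0000: CF_t = 1014.000000, DF = 0.670170, PV = 679.552021
Price P = sum_t PV_t = 829.398093
First compute Macaulay numerator sum_t t * PV_t:
  t * PV_t at t = 0.5000: 6.802721
  t * PV_t at t = 1.0000: 13.222004
  t * PV_t at t = 1.5000: 19.274058
  t * PV_t at t = 2.0000: 24.974484
  t * PV_t at t = 2.5000: 30.338295
  t * PV_t at t = 3.0000: 35.379936
  t * PV_t at t = 3.5000: 40.113306
  t * PV_t at t = 4.0000: 44.551777
  t * PV_t at t = 4.5000: 48.708211
  t * PV_t at t = 5.0000: 52.594980
  t * PV_t at t = 5.5000: 56.223982
  t * PV_t at t = 6.0000: 59.606660
  t * PV_t at t = 6.5000: 62.754015
  t * PV_t at t = 7.0000: 4756.864146
Macaulay duration D = 5251.408576 / 829.398093 = 6.331590
Modified duration = D / (1 + y/m) = 6.331590 / (1 + 0.029000) = 6.153149

Answer: Modified duration = 6.1531


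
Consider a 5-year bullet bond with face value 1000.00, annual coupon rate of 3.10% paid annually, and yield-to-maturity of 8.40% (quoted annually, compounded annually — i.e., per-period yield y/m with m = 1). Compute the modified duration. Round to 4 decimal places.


Coupon per period c = face * coupon_rate / m = 31.000000
Periods per year m = 1; per-period yield y/m = 0.084000
Number of cashflows N = 5
Cashflows (t years, CF_t, discount factor 1/(1+y/m)^(m*t), PV):
  t = 1.0000: CF_t = 31.000000, DF = 0.922509, PV = 28.597786
  t = 2.0000: CF_t = 31.000000, DF = 0.851023, PV = 26.381721
  t = 3.0000: CF_t = 31.000000, DF = 0.785077, PV = 24.337381
  t = 4.0000: CF_t = 31.000000, DF = 0.724241, PV = 22.451459
  t = 5.0000: CF_t = 1031.000000, DF = 0.668119, PV = 688.830319
Price P = sum_t PV_t = 790.598666
First compute Macaulay numerator sum_t t * PV_t:
  t * PV_t at t = 1.0000: 28.597786
  t * PV_t at t = 2.0000: 52.763443
  t * PV_t at t = 3.0000: 73.012144
  t * PV_t at t = 4.0000: 89.805835
  t * PV_t at t = 5.0000: 3444.151594
Macaulay duration D = 3688.330802 / 790.598666 = 4.665238
Modified duration = D / (1 + y/m) = 4.665238 / (1 + 0.084000) = 4.303725

Answer: Modified duration = 4.3037


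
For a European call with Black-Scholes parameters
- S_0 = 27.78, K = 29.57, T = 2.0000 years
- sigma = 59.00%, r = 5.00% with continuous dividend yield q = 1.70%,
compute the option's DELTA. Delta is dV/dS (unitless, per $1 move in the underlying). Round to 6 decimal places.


Answer: Delta = 0.641116

Derivation:
d1 = 0.4214548215; d2 = -0.4129311803
phi(d1) = 0.3650391699; exp(-qT) = 0.9665715046; exp(-rT) = 0.9048374180
N(d1) = 0.6632885026
Delta = exp(-qT) * N(d1) = 0.9665715046 * 0.6632885026 = 0.641116


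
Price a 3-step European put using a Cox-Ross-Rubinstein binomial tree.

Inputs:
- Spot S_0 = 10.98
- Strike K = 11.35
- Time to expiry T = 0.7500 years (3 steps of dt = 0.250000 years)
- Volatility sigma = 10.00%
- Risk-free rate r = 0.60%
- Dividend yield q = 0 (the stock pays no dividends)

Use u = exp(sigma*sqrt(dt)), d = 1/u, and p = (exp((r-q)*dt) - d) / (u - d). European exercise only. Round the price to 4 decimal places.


dt = T/N = 0.250000
u = exp(sigma*sqrt(dt)) = 1.051271; d = 1/u = 0.951229
p = (exp((r-q)*dt) - d) / (u - d) = 0.502508
Discount per step: exp(-r*dt) = 0.998501
Stock lattice S(k, i) with i counting down-moves:
  k=0: S(0,0) = 10.9800
  k=1: S(1,0) = 11.5430; S(1,1) = 10.4445
  k=2: S(2,0) = 12.1348; S(2,1) = 10.9800; S(2,2) = 9.9351
  k=3: S(3,0) = 12.7569; S(3,1) = 11.5430; S(3,2) = 10.4445; S(3,3) = 9.4506
Terminal payoffs V(N, i) = max(K - S_T, 0):
  V(3,0) = 0.000000; V(3,1) = 0.000000; V(3,2) = 0.905501; V(3,3) = 1.899426
Backward induction: V(k, i) = exp(-r*dt) * [p * V(k+1, i) + (1-p) * V(k+1, i+1)].
  V(2,0) = exp(-r*dt) * [p*0.000000 + (1-p)*0.000000] = 0.000000
  V(2,1) = exp(-r*dt) * [p*0.000000 + (1-p)*0.905501] = 0.449805
  V(2,2) = exp(-r*dt) * [p*0.905501 + (1-p)*1.899426] = 1.397873
  V(1,0) = exp(-r*dt) * [p*0.000000 + (1-p)*0.449805] = 0.223439
  V(1,1) = exp(-r*dt) * [p*0.449805 + (1-p)*1.397873] = 0.920080
  V(0,0) = exp(-r*dt) * [p*0.223439 + (1-p)*0.920080] = 0.569158

Answer: Price = V(0,0) = 0.5692


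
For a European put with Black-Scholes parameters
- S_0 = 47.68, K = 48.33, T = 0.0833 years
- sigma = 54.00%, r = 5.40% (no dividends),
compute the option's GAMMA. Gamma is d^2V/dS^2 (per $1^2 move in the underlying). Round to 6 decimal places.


Answer: Gamma = 0.053675

Derivation:
d1 = 0.0199089468; d2 = -0.1359444459
phi(d1) = 0.3988632246; exp(-qT) = 1.0000000000; exp(-rT) = 0.9955119017
Gamma = exp(-qT) * phi(d1) / (S * sigma * sqrt(T)) = 1.0000000000 * 0.3988632246 / (47.6800 * 0.5400 * 0.2886173938) = 0.053675


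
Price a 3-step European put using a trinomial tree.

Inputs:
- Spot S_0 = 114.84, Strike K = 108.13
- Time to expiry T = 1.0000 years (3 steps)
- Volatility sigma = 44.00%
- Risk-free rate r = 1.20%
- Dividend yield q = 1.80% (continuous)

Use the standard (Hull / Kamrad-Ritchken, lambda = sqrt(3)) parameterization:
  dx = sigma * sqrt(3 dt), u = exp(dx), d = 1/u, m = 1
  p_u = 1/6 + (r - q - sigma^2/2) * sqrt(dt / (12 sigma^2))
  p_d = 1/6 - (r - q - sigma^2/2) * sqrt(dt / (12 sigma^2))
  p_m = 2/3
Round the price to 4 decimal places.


Answer: Price = V(0,0) = 15.5212

Derivation:
dt = T/N = 0.333333; dx = sigma*sqrt(3*dt) = 0.440000
u = exp(dx) = 1.552707; d = 1/u = 0.644036
p_u = 0.127727, p_m = 0.666667, p_d = 0.205606
Discount per step: exp(-r*dt) = 0.996008
Stock lattice S(k, j) with j the centered position index:
  k=0: S(0,+0) = 114.8400
  k=1: S(1,-1) = 73.9611; S(1,+0) = 114.8400; S(1,+1) = 178.3129
  k=2: S(2,-2) = 47.6337; S(2,-1) = 73.9611; S(2,+0) = 114.8400; S(2,+1) = 178.3129; S(2,+2) = 276.8677
  k=3: S(3,-3) = 30.6778; S(3,-2) = 47.6337; S(3,-1) = 73.9611; S(3,+0) = 114.8400; S(3,+1) = 178.3129; S(3,+2) = 276.8677; S(3,+3) = 429.8945
Terminal payoffs V(N, j) = max(K - S_T, 0):
  V(3,-3) = 77.452182; V(3,-2) = 60.496330; V(3,-1) = 34.168857; V(3,+0) = 0.000000; V(3,+1) = 0.000000; V(3,+2) = 0.000000; V(3,+3) = 0.000000
Backward induction: V(k, j) = exp(-r*dt) * [p_u * V(k+1, j+1) + p_m * V(k+1, j) + p_d * V(k+1, j-1)]
  V(2,-2) = exp(-r*dt) * [p_u*34.168857 + p_m*60.496330 + p_d*77.452182] = 60.377825
  V(2,-1) = exp(-r*dt) * [p_u*0.000000 + p_m*34.168857 + p_d*60.496330] = 35.077061
  V(2,+0) = exp(-r*dt) * [p_u*0.000000 + p_m*0.000000 + p_d*34.168857] = 6.997279
  V(2,+1) = exp(-r*dt) * [p_u*0.000000 + p_m*0.000000 + p_d*0.000000] = 0.000000
  V(2,+2) = exp(-r*dt) * [p_u*0.000000 + p_m*0.000000 + p_d*0.000000] = 0.000000
  V(1,-1) = exp(-r*dt) * [p_u*6.997279 + p_m*35.077061 + p_d*60.377825] = 36.546021
  V(1,+0) = exp(-r*dt) * [p_u*0.000000 + p_m*6.997279 + p_d*35.077061] = 11.829496
  V(1,+1) = exp(-r*dt) * [p_u*0.000000 + p_m*0.000000 + p_d*6.997279] = 1.432940
  V(0,+0) = exp(-r*dt) * [p_u*1.432940 + p_m*11.829496 + p_d*36.546021] = 15.521230


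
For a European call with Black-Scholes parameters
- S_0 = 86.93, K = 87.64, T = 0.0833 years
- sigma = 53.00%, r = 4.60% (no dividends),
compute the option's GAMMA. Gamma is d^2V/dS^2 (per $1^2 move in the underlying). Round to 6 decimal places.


d1 = 0.0483565526; d2 = -0.1046106661
phi(d1) = 0.3984761184; exp(-qT) = 1.0000000000; exp(-rT) = 0.9961755320
Gamma = exp(-qT) * phi(d1) / (S * sigma * sqrt(T)) = 1.0000000000 * 0.3984761184 / (86.9300 * 0.5300 * 0.2886173938) = 0.029966

Answer: Gamma = 0.029966


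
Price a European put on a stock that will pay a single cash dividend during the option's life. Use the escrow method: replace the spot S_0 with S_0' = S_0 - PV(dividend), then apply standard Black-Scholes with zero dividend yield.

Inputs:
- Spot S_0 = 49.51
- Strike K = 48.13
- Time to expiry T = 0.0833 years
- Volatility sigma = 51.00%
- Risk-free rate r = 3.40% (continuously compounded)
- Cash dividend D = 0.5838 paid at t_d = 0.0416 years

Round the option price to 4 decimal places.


Answer: Price = 2.4008

Derivation:
PV(D) = D * exp(-r * t_d) = 0.5838 * 0.99858660 = 0.58297486
S_0' = S_0 - PV(D) = 49.5100 - 0.58297486 = 48.92702514
d1 = (ln(S_0'/K) + (r + sigma^2/2)*T) / (sigma*sqrt(T)) = 0.20442008
d2 = d1 - sigma*sqrt(T) = 0.05722521
exp(-rT) = 0.99717181
N(-d1) = 0.41901262; N(-d2) = 0.47718290
P = K * exp(-rT) * N(-d2) - S_0' * N(-d1) = 48.1300 * 0.99717181 * 0.47718290 - 48.92702514 * 0.41901262 = 2.4008


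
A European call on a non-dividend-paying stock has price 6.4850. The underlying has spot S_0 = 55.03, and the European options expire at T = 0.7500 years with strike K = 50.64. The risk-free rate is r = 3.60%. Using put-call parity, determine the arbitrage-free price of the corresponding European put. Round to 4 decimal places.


Put-call parity: C - P = S_0 * exp(-qT) - K * exp(-rT).
S_0 * exp(-qT) = 55.0300 * 1.00000000 = 55.03000000
K * exp(-rT) = 50.6400 * 0.97336124 = 49.29101327
P = C - S*exp(-qT) + K*exp(-rT)
P = 6.4850 - 55.03000000 + 49.29101327 = 0.7460

Answer: Put price = 0.7460


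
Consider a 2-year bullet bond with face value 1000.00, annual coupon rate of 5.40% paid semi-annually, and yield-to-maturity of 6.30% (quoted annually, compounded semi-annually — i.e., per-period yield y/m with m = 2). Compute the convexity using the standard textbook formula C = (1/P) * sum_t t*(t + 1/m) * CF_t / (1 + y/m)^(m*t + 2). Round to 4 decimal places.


Coupon per period c = face * coupon_rate / m = 27.000000
Periods per year m = 2; per-period yield y/m = 0.031500
Number of cashflows N = 4
Cashflows (t years, CF_t, discount factor 1/(1+y/m)^(m*t), PV):
  t = 0.5000: CF_t = 27.000000, DF = 0.969462, PV = 26.175473
  t = 1.0000: CF_t = 27.000000, DF = 0.939856, PV = 25.376125
  t = 1.5000: CF_t = 27.000000, DF = 0.911155, PV = 24.601187
  t = 2.0000: CF_t = 1027.000000, DF = 0.883330, PV = 907.180099
Price P = sum_t PV_t = 983.332883
Convexity numerator sum_t t*(t + 1/m) * CF_t / (1+y/m)^(m*t + 2):
  t = 0.5000: term = 12.300594
  t = 1.0000: term = 35.774872
  t = 1.5000: term = 69.364755
  t = 2.0000: term = 4263.095426
Convexity = (1/P) * sum = 4380.535647 / 983.332883 = 4.454784

Answer: Convexity = 4.4548


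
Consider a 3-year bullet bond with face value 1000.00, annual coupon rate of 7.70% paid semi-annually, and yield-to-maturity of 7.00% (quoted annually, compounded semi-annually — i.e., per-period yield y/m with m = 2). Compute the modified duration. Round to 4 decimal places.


Coupon per period c = face * coupon_rate / m = 38.500000
Periods per year m = 2; per-period yield y/m = 0.035000
Number of cashflows N = 6
Cashflows (t years, CF_t, discount factor 1/(1+y/m)^(m*t), PV):
  t = 0.5000: CF_t = 38.500000, DF = 0.966184, PV = 37.198068
  t = 1.0000: CF_t = 38.500000, DF = 0.933511, PV = 35.940162
  t = 1.5000: CF_t = 38.500000, DF = 0.901943, PV = 34.724794
  t = 2.0000: CF_t = 38.500000, DF = 0.871442, PV = 33.550526
  t = 2.5000: CF_t = 38.500000, DF = 0.841973, PV = 32.415967
  t = 3.0000: CF_t = 1038.500000, DF = 0.813501, PV = 844.820419
Price P = sum_t PV_t = 1018.649936
First compute Macaulay numerator sum_t t * PV_t:
  t * PV_t at t = 0.5000: 18.599034
  t * PV_t at t = 1.0000: 35.940162
  t * PV_t at t = 1.5000: 52.087191
  t * PV_t at t = 2.0000: 67.101052
  t * PV_t at t = 2.5000: 81.039917
  t * PV_t at t = 3.0000: 2534.461257
Macaulay duration D = 2789.228613 / 1018.649936 = 2.738162
Modified duration = D / (1 + y/m) = 2.738162 / (1 + 0.035000) = 2.645567

Answer: Modified duration = 2.6456


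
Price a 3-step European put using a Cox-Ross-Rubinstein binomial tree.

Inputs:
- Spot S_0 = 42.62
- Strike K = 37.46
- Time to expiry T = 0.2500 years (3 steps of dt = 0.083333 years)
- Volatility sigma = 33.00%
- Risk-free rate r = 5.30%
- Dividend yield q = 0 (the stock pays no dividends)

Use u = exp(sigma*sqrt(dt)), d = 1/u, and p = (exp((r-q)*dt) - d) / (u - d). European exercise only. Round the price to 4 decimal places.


Answer: Price = V(0,0) = 0.6728

Derivation:
dt = T/N = 0.083333
u = exp(sigma*sqrt(dt)) = 1.099948; d = 1/u = 0.909134
p = (exp((r-q)*dt) - d) / (u - d) = 0.499400
Discount per step: exp(-r*dt) = 0.995593
Stock lattice S(k, i) with i counting down-moves:
  k=0: S(0,0) = 42.6200
  k=1: S(1,0) = 46.8798; S(1,1) = 38.7473
  k=2: S(2,0) = 51.5653; S(2,1) = 42.6200; S(2,2) = 35.2265
  k=3: S(3,0) = 56.7192; S(3,1) = 46.8798; S(3,2) = 38.7473; S(3,3) = 32.0256
Terminal payoffs V(N, i) = max(K - S_T, 0):
  V(3,0) = 0.000000; V(3,1) = 0.000000; V(3,2) = 0.000000; V(3,3) = 5.434411
Backward induction: V(k, i) = exp(-r*dt) * [p * V(k+1, i) + (1-p) * V(k+1, i+1)].
  V(2,0) = exp(-r*dt) * [p*0.000000 + (1-p)*0.000000] = 0.000000
  V(2,1) = exp(-r*dt) * [p*0.000000 + (1-p)*0.000000] = 0.000000
  V(2,2) = exp(-r*dt) * [p*0.000000 + (1-p)*5.434411] = 2.708477
  V(1,0) = exp(-r*dt) * [p*0.000000 + (1-p)*0.000000] = 0.000000
  V(1,1) = exp(-r*dt) * [p*0.000000 + (1-p)*2.708477] = 1.349889
  V(0,0) = exp(-r*dt) * [p*0.000000 + (1-p)*1.349889] = 0.672776
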